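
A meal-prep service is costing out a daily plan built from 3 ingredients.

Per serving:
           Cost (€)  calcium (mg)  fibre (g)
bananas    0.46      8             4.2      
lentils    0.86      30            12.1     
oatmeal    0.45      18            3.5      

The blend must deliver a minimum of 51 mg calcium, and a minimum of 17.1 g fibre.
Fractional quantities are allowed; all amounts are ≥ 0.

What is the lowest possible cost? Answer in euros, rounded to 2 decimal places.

€1.40

This is a linear program. Let x1 = servings of bananas, x2 = servings of lentils, x3 = servings of oatmeal.
Minimize 0.46x1 + 0.86x2 + 0.45x3 with:
  8x1 + 30x2 + 18x3 ≥ 51   (calcium)
  4.2x1 + 12.1x2 + 3.5x3 ≥ 17.1   (fibre)
  x1, x2, x3 ≥ 0.
The optimal basis is {lentils, oatmeal}; bananas drops out. Binding constraints: calcium and fibre.
Solving gives x2 = 1.146, x3 = 0.9229.
Hence cost = 0.86·1.146 + 0.45·0.9229 = €1.4009.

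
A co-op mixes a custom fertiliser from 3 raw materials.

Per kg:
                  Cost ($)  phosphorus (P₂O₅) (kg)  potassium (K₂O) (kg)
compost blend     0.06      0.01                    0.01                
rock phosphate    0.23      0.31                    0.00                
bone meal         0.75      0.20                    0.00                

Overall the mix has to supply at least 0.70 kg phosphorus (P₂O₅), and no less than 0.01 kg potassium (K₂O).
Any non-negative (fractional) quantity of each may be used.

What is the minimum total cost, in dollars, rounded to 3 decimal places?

Set it up as a linear program. Let x1 = kg of compost blend, x2 = kg of rock phosphate, x3 = kg of bone meal.
min 0.06x1 + 0.23x2 + 0.75x3 s.t.:
  0.01x1 + 0.31x2 + 0.2x3 ≥ 0.7   (phosphorus (P₂O₅))
  0.01x1 ≥ 0.01   (potassium (K₂O))
  x1, x2, x3 ≥ 0.
The cheapest feasible vertex uses only compost blend, rock phosphate; bone meal is not used. There the phosphorus (P₂O₅) and potassium (K₂O) constraints are tight.
So compost blend = 1 kg, rock phosphate = 2.226 kg.
Cost = 0.06·1 + 0.23·2.226 = 0.57198.

$0.572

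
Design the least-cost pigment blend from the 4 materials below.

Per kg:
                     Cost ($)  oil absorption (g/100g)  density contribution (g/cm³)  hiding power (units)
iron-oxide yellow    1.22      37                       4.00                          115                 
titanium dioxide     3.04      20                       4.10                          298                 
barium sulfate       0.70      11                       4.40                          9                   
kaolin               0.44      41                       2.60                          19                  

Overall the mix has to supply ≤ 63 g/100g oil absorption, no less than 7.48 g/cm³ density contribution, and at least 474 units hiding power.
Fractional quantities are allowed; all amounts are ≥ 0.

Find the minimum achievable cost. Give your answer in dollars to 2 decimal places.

Let x1 = kg of iron-oxide yellow, x2 = kg of titanium dioxide, x3 = kg of barium sulfate, x4 = kg of kaolin.
Minimize 1.22x1 + 3.04x2 + 0.7x3 + 0.44x4 subject to:
  37x1 + 20x2 + 11x3 + 41x4 ≤ 63   (oil absorption)
  4x1 + 4.1x2 + 4.4x3 + 2.6x4 ≥ 7.48   (density contribution)
  115x1 + 298x2 + 9x3 + 19x4 ≥ 474   (hiding power)
  x1, x2, x3, x4 ≥ 0.
The minimum-cost mix takes nothing from barium sulfate, kaolin — only iron-oxide yellow, titanium dioxide. There the density contribution and hiding power constraints are tight.
So iron-oxide yellow = 0.39645 kg, titanium dioxide = 1.4376 kg.
Objective = 1.22·0.39645 + 3.04·1.4376 = 4.8540.

$4.85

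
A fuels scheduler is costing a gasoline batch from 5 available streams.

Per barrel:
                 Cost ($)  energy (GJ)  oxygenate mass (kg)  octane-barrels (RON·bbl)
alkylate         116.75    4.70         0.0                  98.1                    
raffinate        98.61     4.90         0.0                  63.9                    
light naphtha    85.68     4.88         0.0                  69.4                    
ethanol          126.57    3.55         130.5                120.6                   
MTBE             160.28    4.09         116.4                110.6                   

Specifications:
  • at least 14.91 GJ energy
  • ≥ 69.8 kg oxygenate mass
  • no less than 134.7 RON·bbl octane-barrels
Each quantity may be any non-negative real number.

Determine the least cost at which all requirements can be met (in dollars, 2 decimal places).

Let x1 = barrels of alkylate, x2 = barrels of raffinate, x3 = barrels of light naphtha, x4 = barrels of ethanol, x5 = barrels of MTBE.
Minimise 116.75x1 + 98.61x2 + 85.68x3 + 126.57x4 + 160.28x5 with:
  4.7x1 + 4.9x2 + 4.88x3 + 3.55x4 + 4.09x5 ≥ 14.91   (energy)
  130.5x4 + 116.4x5 ≥ 69.8   (oxygenate mass)
  98.1x1 + 63.9x2 + 69.4x3 + 120.6x4 + 110.6x5 ≥ 134.7   (octane-barrels)
  x1, x2, x3, x4, x5 ≥ 0.
At the optimum only light naphtha, ethanol are positive (alkylate, raffinate, MTBE = 0). There the energy and oxygenate mass constraints are tight.
Optimal quantities: light naphtha = 2.6662 barrels, ethanol = 0.53487 barrels.
Total cost: 85.68·2.6662 + 126.57·0.53487 = 296.1385.

$296.14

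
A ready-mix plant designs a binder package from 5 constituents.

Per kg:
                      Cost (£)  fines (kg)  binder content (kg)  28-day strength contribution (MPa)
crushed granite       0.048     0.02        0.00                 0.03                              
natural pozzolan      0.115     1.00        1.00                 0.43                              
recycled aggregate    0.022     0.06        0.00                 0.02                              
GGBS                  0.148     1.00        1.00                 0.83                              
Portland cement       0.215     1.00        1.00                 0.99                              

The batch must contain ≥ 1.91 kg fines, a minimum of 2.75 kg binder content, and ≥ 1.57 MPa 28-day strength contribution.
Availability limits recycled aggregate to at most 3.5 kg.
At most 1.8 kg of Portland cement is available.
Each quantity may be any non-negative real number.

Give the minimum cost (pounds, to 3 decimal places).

£0.348

This is a linear program. Let x1 = kg of crushed granite, x2 = kg of natural pozzolan, x3 = kg of recycled aggregate, x4 = kg of GGBS, x5 = kg of Portland cement.
min 0.048x1 + 0.115x2 + 0.022x3 + 0.148x4 + 0.215x5 s.t.:
  0.02x1 + 1x2 + 0.06x3 + 1x4 + 1x5 ≥ 1.91   (fines)
  1x2 + 1x4 + 1x5 ≥ 2.75   (binder content)
  0.03x1 + 0.43x2 + 0.02x3 + 0.83x4 + 0.99x5 ≥ 1.57   (28-day strength contribution)
  x3 ≤ 3.5
  x5 ≤ 1.8
  x1, x2, x3, x4, x5 ≥ 0.
The cheapest feasible vertex uses only natural pozzolan, GGBS; crushed granite, recycled aggregate, Portland cement are not used. There the binder content and 28-day strength contribution constraints are tight.
So natural pozzolan = 1.781 kg, GGBS = 0.9688 kg.
Total cost: 0.115·1.781 + 0.148·0.9688 = 0.34820.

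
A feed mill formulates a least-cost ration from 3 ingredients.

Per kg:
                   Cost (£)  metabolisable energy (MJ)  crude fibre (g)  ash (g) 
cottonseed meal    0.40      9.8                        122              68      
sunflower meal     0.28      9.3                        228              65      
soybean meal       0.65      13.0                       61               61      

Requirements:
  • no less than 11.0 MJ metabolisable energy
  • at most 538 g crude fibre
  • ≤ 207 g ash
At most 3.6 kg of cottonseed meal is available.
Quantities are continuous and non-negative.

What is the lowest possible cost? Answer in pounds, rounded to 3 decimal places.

This is a linear program. Let x1 = kg of cottonseed meal, x2 = kg of sunflower meal, x3 = kg of soybean meal.
Minimize 0.4x1 + 0.28x2 + 0.65x3 subject to:
  9.8x1 + 9.3x2 + 13x3 ≥ 11   (metabolisable energy)
  122x1 + 228x2 + 61x3 ≤ 538   (crude fibre)
  68x1 + 65x2 + 61x3 ≤ 207   (ash)
  x1 ≤ 3.6
  x1, x2, x3 ≥ 0.
The optimal basis is {sunflower meal}; cottonseed meal, soybean meal drop out. There the metabolisable energy constraint is tight.
Solving gives x2 = 1.183.
Total cost: 0.28·1.183 = 0.33124.

£0.331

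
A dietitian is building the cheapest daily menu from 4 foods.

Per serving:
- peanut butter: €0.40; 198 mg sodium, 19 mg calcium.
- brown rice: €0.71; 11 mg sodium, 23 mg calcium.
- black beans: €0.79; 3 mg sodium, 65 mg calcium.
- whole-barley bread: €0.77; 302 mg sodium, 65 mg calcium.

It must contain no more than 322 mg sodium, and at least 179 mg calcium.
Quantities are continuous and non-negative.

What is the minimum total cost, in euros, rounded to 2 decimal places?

Set it up as a linear program. Let x1 = servings of peanut butter, x2 = servings of brown rice, x3 = servings of black beans, x4 = servings of whole-barley bread.
min 0.4x1 + 0.71x2 + 0.79x3 + 0.77x4 with:
  198x1 + 11x2 + 3x3 + 302x4 ≤ 322   (sodium)
  19x1 + 23x2 + 65x3 + 65x4 ≥ 179   (calcium)
  x1, x2, x3, x4 ≥ 0.
At the optimum only black beans, whole-barley bread are positive (peanut butter, brown rice = 0). Binding constraints: sodium and calcium.
So black beans = 1.705 servings, whole-barley bread = 1.049 servings.
Hence cost = 0.79·1.705 + 0.77·1.049 = €2.1547.

€2.15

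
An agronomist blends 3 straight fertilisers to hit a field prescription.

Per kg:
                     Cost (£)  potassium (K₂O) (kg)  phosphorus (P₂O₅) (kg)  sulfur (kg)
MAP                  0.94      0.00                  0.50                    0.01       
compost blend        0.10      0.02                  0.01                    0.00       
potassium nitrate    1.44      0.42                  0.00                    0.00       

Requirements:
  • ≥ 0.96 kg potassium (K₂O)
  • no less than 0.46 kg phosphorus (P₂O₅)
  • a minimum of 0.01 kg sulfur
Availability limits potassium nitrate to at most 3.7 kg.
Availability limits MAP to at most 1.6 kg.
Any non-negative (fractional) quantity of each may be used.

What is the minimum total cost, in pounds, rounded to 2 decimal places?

This is a linear program. Let x1 = kg of MAP, x2 = kg of compost blend, x3 = kg of potassium nitrate.
Minimise 0.94x1 + 0.1x2 + 1.44x3 subject to:
  0.02x2 + 0.42x3 ≥ 0.96   (potassium (K₂O))
  0.5x1 + 0.01x2 ≥ 0.46   (phosphorus (P₂O₅))
  0.01x1 ≥ 0.01   (sulfur)
  x3 ≤ 3.7
  x1 ≤ 1.6
  x1, x2, x3 ≥ 0.
At the optimum only MAP, potassium nitrate are positive (compost blend = 0). The potassium (K₂O) and sulfur requirements are met with equality.
So MAP = 1 kg, potassium nitrate = 2.286 kg.
Objective = 0.94·1 + 1.44·2.286 = 4.2318.

£4.23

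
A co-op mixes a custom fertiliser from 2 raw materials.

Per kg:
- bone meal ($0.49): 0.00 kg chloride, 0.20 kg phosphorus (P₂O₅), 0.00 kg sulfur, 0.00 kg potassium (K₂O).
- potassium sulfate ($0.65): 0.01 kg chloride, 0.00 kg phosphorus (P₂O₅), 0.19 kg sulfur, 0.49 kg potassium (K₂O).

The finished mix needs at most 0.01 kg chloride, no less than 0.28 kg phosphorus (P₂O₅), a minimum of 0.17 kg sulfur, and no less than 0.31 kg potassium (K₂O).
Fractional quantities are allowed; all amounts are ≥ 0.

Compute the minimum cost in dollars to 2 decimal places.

$1.27

Let x1 = kg of bone meal, x2 = kg of potassium sulfate.
Minimise 0.49x1 + 0.65x2 subject to:
  0.01x2 ≤ 0.01   (chloride)
  0.2x1 ≥ 0.28   (phosphorus (P₂O₅))
  0.19x2 ≥ 0.17   (sulfur)
  0.49x2 ≥ 0.31   (potassium (K₂O))
  x1, x2 ≥ 0.
Both inputs are positive at the optimum. The phosphorus (P₂O₅) and sulfur requirements are met with equality.
So bone meal = 1.4 kg, potassium sulfate = 0.8947 kg.
Hence cost = 0.49·1.4 + 0.65·0.8947 = $1.2676.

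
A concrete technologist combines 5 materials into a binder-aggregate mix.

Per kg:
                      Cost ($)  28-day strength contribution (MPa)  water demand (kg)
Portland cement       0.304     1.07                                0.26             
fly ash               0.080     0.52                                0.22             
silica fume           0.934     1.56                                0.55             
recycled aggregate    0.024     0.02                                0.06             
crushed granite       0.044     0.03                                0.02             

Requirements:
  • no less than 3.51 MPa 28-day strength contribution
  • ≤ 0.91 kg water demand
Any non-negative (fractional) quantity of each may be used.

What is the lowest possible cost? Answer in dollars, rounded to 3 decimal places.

$0.956

Set it up as a linear program. Let x1 = kg of Portland cement, x2 = kg of fly ash, x3 = kg of silica fume, x4 = kg of recycled aggregate, x5 = kg of crushed granite.
min 0.304x1 + 0.08x2 + 0.934x3 + 0.024x4 + 0.044x5 subject to:
  1.07x1 + 0.52x2 + 1.56x3 + 0.02x4 + 0.03x5 ≥ 3.51   (28-day strength contribution)
  0.26x1 + 0.22x2 + 0.55x3 + 0.06x4 + 0.02x5 ≤ 0.91   (water demand)
  x1, x2, x3, x4, x5 ≥ 0.
At the optimum only Portland cement, fly ash are positive (silica fume, recycled aggregate, crushed granite = 0). Binding constraints: 28-day strength contribution and water demand.
Optimal quantities: Portland cement = 2.984 kg, fly ash = 0.6098 kg.
Cost = 0.304·2.984 + 0.08·0.6098 = 0.95592.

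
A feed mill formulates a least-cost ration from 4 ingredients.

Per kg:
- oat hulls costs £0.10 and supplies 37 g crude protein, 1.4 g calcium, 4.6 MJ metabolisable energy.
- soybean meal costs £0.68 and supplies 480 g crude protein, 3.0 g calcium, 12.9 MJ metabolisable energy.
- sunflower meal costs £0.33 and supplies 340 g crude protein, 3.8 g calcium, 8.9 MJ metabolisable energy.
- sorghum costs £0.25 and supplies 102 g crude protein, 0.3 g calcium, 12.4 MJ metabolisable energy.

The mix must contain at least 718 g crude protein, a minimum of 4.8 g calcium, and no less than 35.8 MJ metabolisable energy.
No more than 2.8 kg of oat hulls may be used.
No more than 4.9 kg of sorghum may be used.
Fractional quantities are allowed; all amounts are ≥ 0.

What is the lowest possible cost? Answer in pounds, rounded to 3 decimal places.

£0.961

This is a linear program. Let x1 = kg of oat hulls, x2 = kg of soybean meal, x3 = kg of sunflower meal, x4 = kg of sorghum.
Minimize 0.1x1 + 0.68x2 + 0.33x3 + 0.25x4 with:
  37x1 + 480x2 + 340x3 + 102x4 ≥ 718   (crude protein)
  1.4x1 + 3x2 + 3.8x3 + 0.3x4 ≥ 4.8   (calcium)
  4.6x1 + 12.9x2 + 8.9x3 + 12.4x4 ≥ 35.8   (metabolisable energy)
  x1 ≤ 2.8
  x4 ≤ 4.9
  x1, x2, x3, x4 ≥ 0.
The minimum-cost mix takes nothing from oat hulls, soybean meal — only sunflower meal, sorghum. Binding constraints: crude protein and metabolisable energy.
That vertex is x3 = 1.587, x4 = 1.748.
Objective = 0.33·1.587 + 0.25·1.748 = 0.96071.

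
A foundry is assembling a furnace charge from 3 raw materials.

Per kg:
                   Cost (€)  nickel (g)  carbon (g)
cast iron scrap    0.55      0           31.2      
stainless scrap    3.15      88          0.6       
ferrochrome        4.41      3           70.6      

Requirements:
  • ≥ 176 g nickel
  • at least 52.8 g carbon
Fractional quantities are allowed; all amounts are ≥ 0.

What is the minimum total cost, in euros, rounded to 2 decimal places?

€7.21

This is a linear program. Let x1 = kg of cast iron scrap, x2 = kg of stainless scrap, x3 = kg of ferrochrome.
Minimise 0.55x1 + 3.15x2 + 4.41x3 s.t.:
  88x2 + 3x3 ≥ 176   (nickel)
  31.2x1 + 0.6x2 + 70.6x3 ≥ 52.8   (carbon)
  x1, x2, x3 ≥ 0.
The minimum-cost mix takes nothing from ferrochrome — only cast iron scrap, stainless scrap. Binding constraints: nickel and carbon.
Solving gives x1 = 1.654, x2 = 2.
Cost = 0.55·1.654 + 3.15·2 = 7.2097.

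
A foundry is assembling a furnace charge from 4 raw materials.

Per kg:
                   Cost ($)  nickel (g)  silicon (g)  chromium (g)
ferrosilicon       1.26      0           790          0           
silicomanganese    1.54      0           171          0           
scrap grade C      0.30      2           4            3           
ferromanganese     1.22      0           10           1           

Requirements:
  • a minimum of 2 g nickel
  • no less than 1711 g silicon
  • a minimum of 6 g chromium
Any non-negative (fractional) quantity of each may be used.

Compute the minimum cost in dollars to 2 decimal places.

$3.32

Let x1 = kg of ferrosilicon, x2 = kg of silicomanganese, x3 = kg of scrap grade C, x4 = kg of ferromanganese.
Minimize 1.26x1 + 1.54x2 + 0.3x3 + 1.22x4 subject to:
  2x3 ≥ 2   (nickel)
  790x1 + 171x2 + 4x3 + 10x4 ≥ 1711   (silicon)
  3x3 + 1x4 ≥ 6   (chromium)
  x1, x2, x3, x4 ≥ 0.
The optimal basis is {ferrosilicon, scrap grade C}; silicomanganese, ferromanganese drop out. The silicon and chromium requirements are met with equality.
So ferrosilicon = 2.156 kg, scrap grade C = 2 kg.
Cost = 1.26·2.156 + 0.3·2 = 3.3166.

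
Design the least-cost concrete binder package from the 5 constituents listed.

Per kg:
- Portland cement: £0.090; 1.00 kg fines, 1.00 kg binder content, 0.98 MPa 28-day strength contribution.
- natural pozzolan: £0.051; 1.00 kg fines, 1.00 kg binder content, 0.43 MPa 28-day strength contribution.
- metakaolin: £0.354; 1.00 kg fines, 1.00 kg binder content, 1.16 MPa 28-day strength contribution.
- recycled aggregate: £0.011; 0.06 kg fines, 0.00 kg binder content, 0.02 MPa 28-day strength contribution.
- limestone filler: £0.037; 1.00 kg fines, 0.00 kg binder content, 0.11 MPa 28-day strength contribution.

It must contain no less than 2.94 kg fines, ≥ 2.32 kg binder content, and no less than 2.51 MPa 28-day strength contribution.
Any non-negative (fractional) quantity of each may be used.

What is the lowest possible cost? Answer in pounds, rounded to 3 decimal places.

£0.238

This is a linear program. Let x1 = kg of Portland cement, x2 = kg of natural pozzolan, x3 = kg of metakaolin, x4 = kg of recycled aggregate, x5 = kg of limestone filler.
min 0.09x1 + 0.051x2 + 0.354x3 + 0.011x4 + 0.037x5 subject to:
  1x1 + 1x2 + 1x3 + 0.06x4 + 1x5 ≥ 2.94   (fines)
  1x1 + 1x2 + 1x3 ≥ 2.32   (binder content)
  0.98x1 + 0.43x2 + 1.16x3 + 0.02x4 + 0.11x5 ≥ 2.51   (28-day strength contribution)
  x1, x2, x3, x4, x5 ≥ 0.
The optimal basis is {Portland cement, natural pozzolan}; metakaolin, recycled aggregate, limestone filler drop out. The fines and 28-day strength contribution requirements are met with equality.
Optimal quantities: Portland cement = 2.265 kg, natural pozzolan = 0.6749 kg.
Hence cost = 0.09·2.265 + 0.051·0.6749 = £0.23827.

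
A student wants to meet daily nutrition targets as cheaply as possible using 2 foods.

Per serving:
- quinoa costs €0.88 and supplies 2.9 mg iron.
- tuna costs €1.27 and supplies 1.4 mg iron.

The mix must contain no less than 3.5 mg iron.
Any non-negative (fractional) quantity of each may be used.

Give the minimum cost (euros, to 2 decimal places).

€1.06

Treat it as an LP. Let x1 = servings of quinoa, x2 = servings of tuna.
min 0.88x1 + 1.27x2 subject to:
  2.9x1 + 1.4x2 ≥ 3.5   (iron)
  x1, x2 ≥ 0.
At the optimum only quinoa is positive (tuna = 0). Binding constraint: iron.
Solving gives x1 = 1.207.
Total cost: 0.88·1.207 = 1.0622.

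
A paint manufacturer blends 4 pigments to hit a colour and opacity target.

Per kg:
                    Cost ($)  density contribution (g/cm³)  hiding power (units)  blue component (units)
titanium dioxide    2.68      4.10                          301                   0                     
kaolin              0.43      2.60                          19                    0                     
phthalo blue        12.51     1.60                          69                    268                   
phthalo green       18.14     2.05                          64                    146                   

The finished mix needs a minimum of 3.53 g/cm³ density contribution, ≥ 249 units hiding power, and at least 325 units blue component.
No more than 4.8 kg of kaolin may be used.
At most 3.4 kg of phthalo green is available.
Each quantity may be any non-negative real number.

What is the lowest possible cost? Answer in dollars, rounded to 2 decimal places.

$16.64

Set it up as a linear program. Let x1 = kg of titanium dioxide, x2 = kg of kaolin, x3 = kg of phthalo blue, x4 = kg of phthalo green.
Minimise 2.68x1 + 0.43x2 + 12.51x3 + 18.14x4 subject to:
  4.1x1 + 2.6x2 + 1.6x3 + 2.05x4 ≥ 3.53   (density contribution)
  301x1 + 19x2 + 69x3 + 64x4 ≥ 249   (hiding power)
  268x3 + 146x4 ≥ 325   (blue component)
  x2 ≤ 4.8
  x4 ≤ 3.4
  x1, x2, x3, x4 ≥ 0.
The optimal basis is {titanium dioxide, phthalo blue}; kaolin, phthalo green drop out. There the hiding power and blue component constraints are tight.
Solving gives x1 = 0.54925, x3 = 1.2127.
Cost = 2.68·0.54925 + 12.51·1.2127 = 16.6429.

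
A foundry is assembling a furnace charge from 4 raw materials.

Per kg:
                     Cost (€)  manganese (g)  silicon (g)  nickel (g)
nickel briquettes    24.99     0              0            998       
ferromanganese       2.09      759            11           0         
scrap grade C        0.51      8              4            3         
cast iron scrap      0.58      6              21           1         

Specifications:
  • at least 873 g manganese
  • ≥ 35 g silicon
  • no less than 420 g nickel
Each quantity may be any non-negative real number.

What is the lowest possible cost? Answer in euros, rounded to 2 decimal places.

€13.50

Set it up as a linear program. Let x1 = kg of nickel briquettes, x2 = kg of ferromanganese, x3 = kg of scrap grade C, x4 = kg of cast iron scrap.
Minimize 24.99x1 + 2.09x2 + 0.51x3 + 0.58x4 s.t.:
  759x2 + 8x3 + 6x4 ≥ 873   (manganese)
  11x2 + 4x3 + 21x4 ≥ 35   (silicon)
  998x1 + 3x3 + 1x4 ≥ 420   (nickel)
  x1, x2, x3, x4 ≥ 0.
At the optimum only nickel briquettes, ferromanganese, cast iron scrap are positive (scrap grade C = 0). The manganese, silicon, nickel requirements are met with equality.
That vertex is x1 = 0.4198, x2 = 1.142, x4 = 1.069.
Cost = 24.99·0.4198 + 2.09·1.142 + 0.58·1.069 = 13.4976.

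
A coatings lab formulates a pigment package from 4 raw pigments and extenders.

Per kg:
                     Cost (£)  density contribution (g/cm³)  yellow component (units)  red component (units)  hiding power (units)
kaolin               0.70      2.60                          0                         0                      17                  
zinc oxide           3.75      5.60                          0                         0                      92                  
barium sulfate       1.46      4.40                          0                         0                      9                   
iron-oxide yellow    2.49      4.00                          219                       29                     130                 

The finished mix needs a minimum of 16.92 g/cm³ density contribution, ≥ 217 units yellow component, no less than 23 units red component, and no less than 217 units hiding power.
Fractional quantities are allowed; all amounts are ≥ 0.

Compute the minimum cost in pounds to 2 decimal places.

This is a linear program. Let x1 = kg of kaolin, x2 = kg of zinc oxide, x3 = kg of barium sulfate, x4 = kg of iron-oxide yellow.
Minimize 0.7x1 + 3.75x2 + 1.46x3 + 2.49x4 with:
  2.6x1 + 5.6x2 + 4.4x3 + 4x4 ≥ 16.92   (density contribution)
  219x4 ≥ 217   (yellow component)
  29x4 ≥ 23   (red component)
  17x1 + 92x2 + 9x3 + 130x4 ≥ 217   (hiding power)
  x1, x2, x3, x4 ≥ 0.
The minimum-cost mix takes nothing from zinc oxide, barium sulfate — only kaolin, iron-oxide yellow. The density contribution and hiding power requirements are met with equality.
Optimal quantities: kaolin = 4.932 kg, iron-oxide yellow = 1.024 kg.
Total cost: 0.7·4.932 + 2.49·1.024 = 6.0022.

£6.00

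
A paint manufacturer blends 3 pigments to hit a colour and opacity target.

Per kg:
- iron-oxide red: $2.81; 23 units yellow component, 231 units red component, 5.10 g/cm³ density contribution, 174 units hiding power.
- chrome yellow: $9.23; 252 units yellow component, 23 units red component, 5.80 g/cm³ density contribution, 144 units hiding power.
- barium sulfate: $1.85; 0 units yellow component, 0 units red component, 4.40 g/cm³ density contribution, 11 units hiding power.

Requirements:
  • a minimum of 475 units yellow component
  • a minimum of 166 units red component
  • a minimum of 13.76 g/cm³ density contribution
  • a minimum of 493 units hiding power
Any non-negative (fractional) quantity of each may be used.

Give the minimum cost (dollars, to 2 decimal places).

$20.11

Let x1 = kg of iron-oxide red, x2 = kg of chrome yellow, x3 = kg of barium sulfate.
Minimise 2.81x1 + 9.23x2 + 1.85x3 subject to:
  23x1 + 252x2 ≥ 475   (yellow component)
  231x1 + 23x2 ≥ 166   (red component)
  5.1x1 + 5.8x2 + 4.4x3 ≥ 13.76   (density contribution)
  174x1 + 144x2 + 11x3 ≥ 493   (hiding power)
  x1, x2, x3 ≥ 0.
The minimum-cost mix takes nothing from barium sulfate — only iron-oxide red, chrome yellow. There the yellow component and hiding power constraints are tight.
That vertex is x1 = 1.3774, x2 = 1.7592.
Hence cost = 2.81·1.3774 + 9.23·1.7592 = $20.1079.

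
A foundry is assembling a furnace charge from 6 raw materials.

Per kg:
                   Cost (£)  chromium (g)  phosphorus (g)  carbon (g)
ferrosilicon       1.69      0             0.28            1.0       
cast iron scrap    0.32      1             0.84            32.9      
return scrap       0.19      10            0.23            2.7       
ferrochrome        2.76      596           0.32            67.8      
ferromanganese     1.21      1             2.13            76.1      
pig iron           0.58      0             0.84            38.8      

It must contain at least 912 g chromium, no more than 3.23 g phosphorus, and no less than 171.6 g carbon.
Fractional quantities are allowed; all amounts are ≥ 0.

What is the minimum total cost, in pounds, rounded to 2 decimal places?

Let x1 = kg of ferrosilicon, x2 = kg of cast iron scrap, x3 = kg of return scrap, x4 = kg of ferrochrome, x5 = kg of ferromanganese, x6 = kg of pig iron.
Minimize 1.69x1 + 0.32x2 + 0.19x3 + 2.76x4 + 1.21x5 + 0.58x6 subject to:
  1x2 + 10x3 + 596x4 + 1x5 ≥ 912   (chromium)
  0.28x1 + 0.84x2 + 0.23x3 + 0.32x4 + 2.13x5 + 0.84x6 ≤ 3.23   (phosphorus)
  1x1 + 32.9x2 + 2.7x3 + 67.8x4 + 76.1x5 + 38.8x6 ≥ 171.6   (carbon)
  x1, x2, x3, x4, x5, x6 ≥ 0.
The cheapest feasible vertex uses only cast iron scrap, ferrochrome; ferrosilicon, return scrap, ferromanganese, pig iron are not used. Binding constraints: chromium and carbon.
Optimal quantities: cast iron scrap = 2.07 kg, ferrochrome = 1.527 kg.
Objective = 0.32·2.07 + 2.76·1.527 = 4.8769.

£4.88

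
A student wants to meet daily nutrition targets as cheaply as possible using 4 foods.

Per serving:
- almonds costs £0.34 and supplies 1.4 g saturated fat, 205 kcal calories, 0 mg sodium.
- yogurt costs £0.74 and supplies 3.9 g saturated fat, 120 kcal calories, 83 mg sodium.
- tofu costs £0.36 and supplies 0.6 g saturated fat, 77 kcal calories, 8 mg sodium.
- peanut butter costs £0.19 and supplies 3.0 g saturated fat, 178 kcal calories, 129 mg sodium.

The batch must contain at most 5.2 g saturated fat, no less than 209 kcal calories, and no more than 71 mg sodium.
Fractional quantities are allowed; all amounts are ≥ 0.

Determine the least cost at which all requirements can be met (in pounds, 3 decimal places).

£0.289

Let x1 = servings of almonds, x2 = servings of yogurt, x3 = servings of tofu, x4 = servings of peanut butter.
Minimise 0.34x1 + 0.74x2 + 0.36x3 + 0.19x4 s.t.:
  1.4x1 + 3.9x2 + 0.6x3 + 3x4 ≤ 5.2   (saturated fat)
  205x1 + 120x2 + 77x3 + 178x4 ≥ 209   (calories)
  83x2 + 8x3 + 129x4 ≤ 71   (sodium)
  x1, x2, x3, x4 ≥ 0.
The cheapest feasible vertex uses only almonds, peanut butter; yogurt, tofu are not used. The calories and sodium requirements are met with equality.
So almonds = 0.5416 servings, peanut butter = 0.5504 servings.
Hence cost = 0.34·0.5416 + 0.19·0.5504 = £0.28872.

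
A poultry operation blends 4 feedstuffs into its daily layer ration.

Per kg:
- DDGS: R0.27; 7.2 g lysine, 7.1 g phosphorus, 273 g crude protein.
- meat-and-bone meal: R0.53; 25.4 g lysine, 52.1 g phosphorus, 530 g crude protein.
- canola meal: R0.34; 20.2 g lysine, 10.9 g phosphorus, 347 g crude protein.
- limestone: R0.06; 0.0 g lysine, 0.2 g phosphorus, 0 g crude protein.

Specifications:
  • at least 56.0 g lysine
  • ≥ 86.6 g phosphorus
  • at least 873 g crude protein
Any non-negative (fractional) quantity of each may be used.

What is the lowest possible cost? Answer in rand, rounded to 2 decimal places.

R1.09

Treat it as an LP. Let x1 = kg of DDGS, x2 = kg of meat-and-bone meal, x3 = kg of canola meal, x4 = kg of limestone.
Minimise 0.27x1 + 0.53x2 + 0.34x3 + 0.06x4 subject to:
  7.2x1 + 25.4x2 + 20.2x3 ≥ 56   (lysine)
  7.1x1 + 52.1x2 + 10.9x3 + 0.2x4 ≥ 86.6   (phosphorus)
  273x1 + 530x2 + 347x3 ≥ 873   (crude protein)
  x1, x2, x3, x4 ≥ 0.
At the optimum only meat-and-bone meal, canola meal are positive (DDGS, limestone = 0). Binding constraints: lysine and phosphorus.
So meat-and-bone meal = 1.469 kg, canola meal = 0.9257 kg.
Hence cost = 0.53·1.469 + 0.34·0.9257 = R1.0933.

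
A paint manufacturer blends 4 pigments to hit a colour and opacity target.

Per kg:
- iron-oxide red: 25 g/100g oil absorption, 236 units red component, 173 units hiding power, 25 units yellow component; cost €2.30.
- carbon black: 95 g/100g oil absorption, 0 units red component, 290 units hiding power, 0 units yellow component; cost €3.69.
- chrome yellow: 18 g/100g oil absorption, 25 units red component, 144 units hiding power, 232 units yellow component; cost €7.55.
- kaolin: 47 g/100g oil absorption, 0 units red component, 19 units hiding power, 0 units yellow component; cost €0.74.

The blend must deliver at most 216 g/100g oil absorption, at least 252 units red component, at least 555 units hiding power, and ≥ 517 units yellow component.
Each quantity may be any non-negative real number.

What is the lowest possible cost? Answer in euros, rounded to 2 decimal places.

Treat it as an LP. Let x1 = kg of iron-oxide red, x2 = kg of carbon black, x3 = kg of chrome yellow, x4 = kg of kaolin.
min 2.3x1 + 3.69x2 + 7.55x3 + 0.74x4 subject to:
  25x1 + 95x2 + 18x3 + 47x4 ≤ 216   (oil absorption)
  236x1 + 25x3 ≥ 252   (red component)
  173x1 + 290x2 + 144x3 + 19x4 ≥ 555   (hiding power)
  25x1 + 232x3 ≥ 517   (yellow component)
  x1, x2, x3, x4 ≥ 0.
The cheapest feasible vertex uses only iron-oxide red, chrome yellow; carbon black, kaolin are not used. There the hiding power and yellow component constraints are tight.
So iron-oxide red = 1.487 kg, chrome yellow = 2.068 kg.
Objective = 2.3·1.487 + 7.55·2.068 = 19.0335.

€19.03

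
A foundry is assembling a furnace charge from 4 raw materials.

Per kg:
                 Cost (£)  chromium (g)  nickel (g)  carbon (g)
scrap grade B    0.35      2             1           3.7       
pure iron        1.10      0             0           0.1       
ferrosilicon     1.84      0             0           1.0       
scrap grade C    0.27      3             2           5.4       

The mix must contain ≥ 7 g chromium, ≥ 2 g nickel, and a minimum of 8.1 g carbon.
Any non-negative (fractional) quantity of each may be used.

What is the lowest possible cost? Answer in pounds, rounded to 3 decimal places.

Let x1 = kg of scrap grade B, x2 = kg of pure iron, x3 = kg of ferrosilicon, x4 = kg of scrap grade C.
min 0.35x1 + 1.1x2 + 1.84x3 + 0.27x4 s.t.:
  2x1 + 3x4 ≥ 7   (chromium)
  1x1 + 2x4 ≥ 2   (nickel)
  3.7x1 + 0.1x2 + 1x3 + 5.4x4 ≥ 8.1   (carbon)
  x1, x2, x3, x4 ≥ 0.
The minimum-cost mix takes nothing from scrap grade B, pure iron, ferrosilicon — only scrap grade C. There the chromium constraint is tight.
That vertex is x4 = 2.333.
Total cost: 0.27·2.333 = 0.62991.

£0.630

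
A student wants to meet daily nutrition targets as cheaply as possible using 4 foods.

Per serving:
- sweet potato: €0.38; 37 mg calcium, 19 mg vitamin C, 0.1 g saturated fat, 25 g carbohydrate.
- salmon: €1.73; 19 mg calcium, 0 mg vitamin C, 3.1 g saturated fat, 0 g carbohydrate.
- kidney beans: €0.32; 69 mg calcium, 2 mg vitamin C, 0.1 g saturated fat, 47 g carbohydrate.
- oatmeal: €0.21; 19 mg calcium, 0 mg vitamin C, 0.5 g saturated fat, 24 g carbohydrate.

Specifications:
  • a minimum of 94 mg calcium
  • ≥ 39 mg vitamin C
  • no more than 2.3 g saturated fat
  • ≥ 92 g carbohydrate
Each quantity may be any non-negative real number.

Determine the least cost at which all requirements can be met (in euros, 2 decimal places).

Let x1 = servings of sweet potato, x2 = servings of salmon, x3 = servings of kidney beans, x4 = servings of oatmeal.
Minimize 0.38x1 + 1.73x2 + 0.32x3 + 0.21x4 s.t.:
  37x1 + 19x2 + 69x3 + 19x4 ≥ 94   (calcium)
  19x1 + 2x3 ≥ 39   (vitamin C)
  0.1x1 + 3.1x2 + 0.1x3 + 0.5x4 ≤ 2.3   (saturated fat)
  25x1 + 47x3 + 24x4 ≥ 92   (carbohydrate)
  x1, x2, x3, x4 ≥ 0.
The optimal basis is {sweet potato, kidney beans}; salmon, oatmeal drop out. Binding constraints: vitamin C and carbohydrate.
So sweet potato = 1.956 servings, kidney beans = 0.917 servings.
Objective = 0.38·1.956 + 0.32·0.917 = 1.0367.

€1.04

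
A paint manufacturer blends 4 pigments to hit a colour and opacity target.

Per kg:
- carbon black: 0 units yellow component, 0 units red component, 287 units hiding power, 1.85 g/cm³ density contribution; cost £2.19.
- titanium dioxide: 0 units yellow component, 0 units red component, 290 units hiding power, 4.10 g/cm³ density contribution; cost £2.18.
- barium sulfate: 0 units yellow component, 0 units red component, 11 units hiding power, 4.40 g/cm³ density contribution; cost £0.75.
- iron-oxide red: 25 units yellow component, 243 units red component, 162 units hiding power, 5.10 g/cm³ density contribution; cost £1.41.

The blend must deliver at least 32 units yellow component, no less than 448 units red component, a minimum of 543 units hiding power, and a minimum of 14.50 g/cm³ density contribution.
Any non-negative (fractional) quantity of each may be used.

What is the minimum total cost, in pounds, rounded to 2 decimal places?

£4.55

Let x1 = kg of carbon black, x2 = kg of titanium dioxide, x3 = kg of barium sulfate, x4 = kg of iron-oxide red.
Minimise 2.19x1 + 2.18x2 + 0.75x3 + 1.41x4 with:
  25x4 ≥ 32   (yellow component)
  243x4 ≥ 448   (red component)
  287x1 + 290x2 + 11x3 + 162x4 ≥ 543   (hiding power)
  1.85x1 + 4.1x2 + 4.4x3 + 5.1x4 ≥ 14.5   (density contribution)
  x1, x2, x3, x4 ≥ 0.
At the optimum only titanium dioxide, iron-oxide red are positive (carbon black, barium sulfate = 0). There the hiding power and density contribution constraints are tight.
Solving gives x2 = 0.5158, x4 = 2.428.
Hence cost = 2.18·0.5158 + 1.41·2.428 = £4.5479.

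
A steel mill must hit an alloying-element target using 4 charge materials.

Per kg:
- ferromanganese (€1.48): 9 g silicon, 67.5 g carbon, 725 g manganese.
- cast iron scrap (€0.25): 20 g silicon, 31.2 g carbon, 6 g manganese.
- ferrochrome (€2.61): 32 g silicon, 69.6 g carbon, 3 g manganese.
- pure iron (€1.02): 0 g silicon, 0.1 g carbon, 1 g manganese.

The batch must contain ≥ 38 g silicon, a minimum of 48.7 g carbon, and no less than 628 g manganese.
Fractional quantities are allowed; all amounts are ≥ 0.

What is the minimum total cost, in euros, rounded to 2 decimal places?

Set it up as a linear program. Let x1 = kg of ferromanganese, x2 = kg of cast iron scrap, x3 = kg of ferrochrome, x4 = kg of pure iron.
min 1.48x1 + 0.25x2 + 2.61x3 + 1.02x4 subject to:
  9x1 + 20x2 + 32x3 ≥ 38   (silicon)
  67.5x1 + 31.2x2 + 69.6x3 + 0.1x4 ≥ 48.7   (carbon)
  725x1 + 6x2 + 3x3 + 1x4 ≥ 628   (manganese)
  x1, x2, x3, x4 ≥ 0.
The minimum-cost mix takes nothing from ferrochrome, pure iron — only ferromanganese, cast iron scrap. The silicon and manganese requirements are met with equality.
That vertex is x1 = 0.8537, x2 = 1.516.
Total cost: 1.48·0.8537 + 0.25·1.516 = 1.6425.

€1.64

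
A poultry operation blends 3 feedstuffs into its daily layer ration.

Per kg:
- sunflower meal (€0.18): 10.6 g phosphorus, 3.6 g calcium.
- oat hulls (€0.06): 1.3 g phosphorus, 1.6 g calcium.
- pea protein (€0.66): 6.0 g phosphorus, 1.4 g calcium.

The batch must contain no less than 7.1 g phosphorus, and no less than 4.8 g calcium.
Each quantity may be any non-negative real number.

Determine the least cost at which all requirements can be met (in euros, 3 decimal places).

€0.199

Set it up as a linear program. Let x1 = kg of sunflower meal, x2 = kg of oat hulls, x3 = kg of pea protein.
Minimise 0.18x1 + 0.06x2 + 0.66x3 subject to:
  10.6x1 + 1.3x2 + 6x3 ≥ 7.1   (phosphorus)
  3.6x1 + 1.6x2 + 1.4x3 ≥ 4.8   (calcium)
  x1, x2, x3 ≥ 0.
The minimum-cost mix takes nothing from pea protein — only sunflower meal, oat hulls. There the phosphorus and calcium constraints are tight.
Optimal quantities: sunflower meal = 0.4169 kg, oat hulls = 2.062 kg.
Cost = 0.18·0.4169 + 0.06·2.062 = 0.19876.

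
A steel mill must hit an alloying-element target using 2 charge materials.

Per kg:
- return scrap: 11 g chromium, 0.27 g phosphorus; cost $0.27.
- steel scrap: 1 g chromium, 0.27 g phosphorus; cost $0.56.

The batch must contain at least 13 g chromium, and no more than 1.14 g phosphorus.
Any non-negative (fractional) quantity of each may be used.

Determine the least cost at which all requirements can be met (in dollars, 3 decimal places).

Set it up as a linear program. Let x1 = kg of return scrap, x2 = kg of steel scrap.
Minimize 0.27x1 + 0.56x2 with:
  11x1 + 1x2 ≥ 13   (chromium)
  0.27x1 + 0.27x2 ≤ 1.14   (phosphorus)
  x1, x2 ≥ 0.
The optimal basis is {return scrap}; steel scrap drops out. The chromium requirement is met with equality.
That vertex is x1 = 1.182.
Total cost: 0.27·1.182 = 0.31914.

$0.319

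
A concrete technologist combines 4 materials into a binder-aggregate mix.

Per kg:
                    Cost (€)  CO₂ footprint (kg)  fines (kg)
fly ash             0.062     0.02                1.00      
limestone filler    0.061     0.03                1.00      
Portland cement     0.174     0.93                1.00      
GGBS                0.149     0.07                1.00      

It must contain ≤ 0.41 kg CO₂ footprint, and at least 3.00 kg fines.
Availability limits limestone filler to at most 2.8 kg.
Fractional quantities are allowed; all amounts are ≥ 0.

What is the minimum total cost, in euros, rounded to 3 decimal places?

Set it up as a linear program. Let x1 = kg of fly ash, x2 = kg of limestone filler, x3 = kg of Portland cement, x4 = kg of GGBS.
Minimise 0.062x1 + 0.061x2 + 0.174x3 + 0.149x4 s.t.:
  0.02x1 + 0.03x2 + 0.93x3 + 0.07x4 ≤ 0.41   (CO₂ footprint)
  1x1 + 1x2 + 1x3 + 1x4 ≥ 3   (fines)
  x2 ≤ 2.8
  x1, x2, x3, x4 ≥ 0.
The optimal basis is {fly ash, limestone filler}; Portland cement, GGBS drop out. Binding constraints: fines and the limestone filler cap.
So fly ash = 0.2 kg, limestone filler = 2.8 kg.
Objective = 0.062·0.2 + 0.061·2.8 = 0.18320.

€0.183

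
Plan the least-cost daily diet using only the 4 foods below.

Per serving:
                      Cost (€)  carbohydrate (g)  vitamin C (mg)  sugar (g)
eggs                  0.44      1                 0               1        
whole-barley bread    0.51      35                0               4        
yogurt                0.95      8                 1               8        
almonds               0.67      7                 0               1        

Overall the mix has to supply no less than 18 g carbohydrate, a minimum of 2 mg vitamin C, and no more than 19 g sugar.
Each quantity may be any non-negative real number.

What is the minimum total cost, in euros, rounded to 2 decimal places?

Let x1 = servings of eggs, x2 = servings of whole-barley bread, x3 = servings of yogurt, x4 = servings of almonds.
Minimize 0.44x1 + 0.51x2 + 0.95x3 + 0.67x4 subject to:
  1x1 + 35x2 + 8x3 + 7x4 ≥ 18   (carbohydrate)
  1x3 ≥ 2   (vitamin C)
  1x1 + 4x2 + 8x3 + 1x4 ≤ 19   (sugar)
  x1, x2, x3, x4 ≥ 0.
The optimal basis is {whole-barley bread, yogurt}; eggs, almonds drop out. There the carbohydrate and vitamin C constraints are tight.
That vertex is x2 = 0.05714, x3 = 2.
Objective = 0.51·0.05714 + 0.95·2 = 1.9291.

€1.93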